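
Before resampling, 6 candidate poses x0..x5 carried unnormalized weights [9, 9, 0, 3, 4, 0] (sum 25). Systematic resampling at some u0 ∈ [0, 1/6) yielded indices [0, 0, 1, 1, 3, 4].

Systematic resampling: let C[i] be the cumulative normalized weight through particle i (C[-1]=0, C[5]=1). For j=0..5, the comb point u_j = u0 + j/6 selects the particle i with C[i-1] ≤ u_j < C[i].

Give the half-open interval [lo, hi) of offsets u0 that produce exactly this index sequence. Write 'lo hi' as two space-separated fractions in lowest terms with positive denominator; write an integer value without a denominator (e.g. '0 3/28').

C = [9/25, 18/25, 18/25, 21/25, 1, 1]
j=0 picked index 0: u0 ∈ [0, 9/25)
j=1 picked index 0: u0 ∈ [-1/6, 29/150)
j=2 picked index 1: u0 ∈ [2/75, 29/75)
j=3 picked index 1: u0 ∈ [-7/50, 11/50)
j=4 picked index 3: u0 ∈ [4/75, 13/75)
j=5 picked index 4: u0 ∈ [1/150, 1/6)
intersection: [4/75, 1/6)

4/75 1/6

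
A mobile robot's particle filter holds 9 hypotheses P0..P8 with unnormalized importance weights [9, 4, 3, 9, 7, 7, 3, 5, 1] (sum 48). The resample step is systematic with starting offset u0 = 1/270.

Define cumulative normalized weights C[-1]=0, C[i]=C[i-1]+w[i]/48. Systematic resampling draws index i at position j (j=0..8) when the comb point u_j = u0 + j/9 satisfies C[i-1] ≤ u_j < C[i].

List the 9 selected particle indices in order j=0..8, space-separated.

0 0 1 3 3 4 5 5 7

C = [3/16, 13/48, 1/3, 25/48, 2/3, 13/16, 7/8, 47/48, 1]
j=0: u_0=1/270 ∈ [0, 3/16) → index 0
j=1: u_1=31/270 ∈ [0, 3/16) → index 0
j=2: u_2=61/270 ∈ [3/16, 13/48) → index 1
j=3: u_3=91/270 ∈ [1/3, 25/48) → index 3
j=4: u_4=121/270 ∈ [1/3, 25/48) → index 3
j=5: u_5=151/270 ∈ [25/48, 2/3) → index 4
j=6: u_6=181/270 ∈ [2/3, 13/16) → index 5
j=7: u_7=211/270 ∈ [2/3, 13/16) → index 5
j=8: u_8=241/270 ∈ [7/8, 47/48) → index 7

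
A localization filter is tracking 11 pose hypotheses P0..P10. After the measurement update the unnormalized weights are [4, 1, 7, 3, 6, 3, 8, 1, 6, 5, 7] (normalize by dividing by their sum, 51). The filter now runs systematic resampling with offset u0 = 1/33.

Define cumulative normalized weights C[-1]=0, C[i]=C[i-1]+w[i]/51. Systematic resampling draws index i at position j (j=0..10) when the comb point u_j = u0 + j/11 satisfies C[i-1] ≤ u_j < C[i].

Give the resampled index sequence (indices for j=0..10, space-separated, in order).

C = [4/51, 5/51, 4/17, 5/17, 7/17, 8/17, 32/51, 11/17, 13/17, 44/51, 1]
j=0: u_0=1/33 ∈ [0, 4/51) → index 0
j=1: u_1=4/33 ∈ [5/51, 4/17) → index 2
j=2: u_2=7/33 ∈ [5/51, 4/17) → index 2
j=3: u_3=10/33 ∈ [5/17, 7/17) → index 4
j=4: u_4=13/33 ∈ [5/17, 7/17) → index 4
j=5: u_5=16/33 ∈ [8/17, 32/51) → index 6
j=6: u_6=19/33 ∈ [8/17, 32/51) → index 6
j=7: u_7=2/3 ∈ [11/17, 13/17) → index 8
j=8: u_8=25/33 ∈ [11/17, 13/17) → index 8
j=9: u_9=28/33 ∈ [13/17, 44/51) → index 9
j=10: u_10=31/33 ∈ [44/51, 1) → index 10

0 2 2 4 4 6 6 8 8 9 10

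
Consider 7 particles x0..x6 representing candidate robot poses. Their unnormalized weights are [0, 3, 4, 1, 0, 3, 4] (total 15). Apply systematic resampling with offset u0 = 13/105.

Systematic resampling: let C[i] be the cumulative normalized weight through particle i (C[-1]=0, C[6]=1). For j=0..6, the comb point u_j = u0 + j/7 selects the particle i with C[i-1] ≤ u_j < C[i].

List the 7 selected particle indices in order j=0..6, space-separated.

1 2 2 5 5 6 6

C = [0, 1/5, 7/15, 8/15, 8/15, 11/15, 1]
j=0: u_0=13/105 ∈ [0, 1/5) → index 1
j=1: u_1=4/15 ∈ [1/5, 7/15) → index 2
j=2: u_2=43/105 ∈ [1/5, 7/15) → index 2
j=3: u_3=58/105 ∈ [8/15, 11/15) → index 5
j=4: u_4=73/105 ∈ [8/15, 11/15) → index 5
j=5: u_5=88/105 ∈ [11/15, 1) → index 6
j=6: u_6=103/105 ∈ [11/15, 1) → index 6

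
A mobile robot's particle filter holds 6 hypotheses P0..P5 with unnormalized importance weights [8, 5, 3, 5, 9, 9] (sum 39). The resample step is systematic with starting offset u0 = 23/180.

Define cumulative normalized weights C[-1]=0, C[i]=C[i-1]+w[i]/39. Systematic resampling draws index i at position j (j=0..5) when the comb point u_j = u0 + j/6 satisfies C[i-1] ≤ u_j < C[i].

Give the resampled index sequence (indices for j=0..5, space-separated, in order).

C = [8/39, 1/3, 16/39, 7/13, 10/13, 1]
j=0: u_0=23/180 ∈ [0, 8/39) → index 0
j=1: u_1=53/180 ∈ [8/39, 1/3) → index 1
j=2: u_2=83/180 ∈ [16/39, 7/13) → index 3
j=3: u_3=113/180 ∈ [7/13, 10/13) → index 4
j=4: u_4=143/180 ∈ [10/13, 1) → index 5
j=5: u_5=173/180 ∈ [10/13, 1) → index 5

0 1 3 4 5 5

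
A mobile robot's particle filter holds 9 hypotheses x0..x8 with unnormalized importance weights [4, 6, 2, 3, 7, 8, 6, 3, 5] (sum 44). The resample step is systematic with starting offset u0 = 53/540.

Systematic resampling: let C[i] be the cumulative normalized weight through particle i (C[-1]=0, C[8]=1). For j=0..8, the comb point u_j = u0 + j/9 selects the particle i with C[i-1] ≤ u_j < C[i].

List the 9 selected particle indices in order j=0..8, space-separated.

C = [1/11, 5/22, 3/11, 15/44, 1/2, 15/22, 9/11, 39/44, 1]
j=0: u_0=53/540 ∈ [1/11, 5/22) → index 1
j=1: u_1=113/540 ∈ [1/11, 5/22) → index 1
j=2: u_2=173/540 ∈ [3/11, 15/44) → index 3
j=3: u_3=233/540 ∈ [15/44, 1/2) → index 4
j=4: u_4=293/540 ∈ [1/2, 15/22) → index 5
j=5: u_5=353/540 ∈ [1/2, 15/22) → index 5
j=6: u_6=413/540 ∈ [15/22, 9/11) → index 6
j=7: u_7=473/540 ∈ [9/11, 39/44) → index 7
j=8: u_8=533/540 ∈ [39/44, 1) → index 8

1 1 3 4 5 5 6 7 8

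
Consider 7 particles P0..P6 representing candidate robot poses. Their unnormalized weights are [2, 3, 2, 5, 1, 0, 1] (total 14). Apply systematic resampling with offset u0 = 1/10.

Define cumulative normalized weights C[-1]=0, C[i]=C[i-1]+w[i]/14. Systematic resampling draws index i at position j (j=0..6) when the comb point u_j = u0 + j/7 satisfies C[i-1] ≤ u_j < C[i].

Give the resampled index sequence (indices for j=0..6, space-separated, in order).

C = [1/7, 5/14, 1/2, 6/7, 13/14, 13/14, 1]
j=0: u_0=1/10 ∈ [0, 1/7) → index 0
j=1: u_1=17/70 ∈ [1/7, 5/14) → index 1
j=2: u_2=27/70 ∈ [5/14, 1/2) → index 2
j=3: u_3=37/70 ∈ [1/2, 6/7) → index 3
j=4: u_4=47/70 ∈ [1/2, 6/7) → index 3
j=5: u_5=57/70 ∈ [1/2, 6/7) → index 3
j=6: u_6=67/70 ∈ [13/14, 1) → index 6

0 1 2 3 3 3 6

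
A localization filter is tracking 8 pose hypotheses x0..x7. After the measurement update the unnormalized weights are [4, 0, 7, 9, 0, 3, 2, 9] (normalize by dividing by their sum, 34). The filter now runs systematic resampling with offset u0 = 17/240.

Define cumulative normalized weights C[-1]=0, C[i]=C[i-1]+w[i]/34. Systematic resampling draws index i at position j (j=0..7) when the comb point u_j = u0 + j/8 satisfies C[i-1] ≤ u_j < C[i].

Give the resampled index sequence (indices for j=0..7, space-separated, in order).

0 2 2 3 3 6 7 7

C = [2/17, 2/17, 11/34, 10/17, 10/17, 23/34, 25/34, 1]
j=0: u_0=17/240 ∈ [0, 2/17) → index 0
j=1: u_1=47/240 ∈ [2/17, 11/34) → index 2
j=2: u_2=77/240 ∈ [2/17, 11/34) → index 2
j=3: u_3=107/240 ∈ [11/34, 10/17) → index 3
j=4: u_4=137/240 ∈ [11/34, 10/17) → index 3
j=5: u_5=167/240 ∈ [23/34, 25/34) → index 6
j=6: u_6=197/240 ∈ [25/34, 1) → index 7
j=7: u_7=227/240 ∈ [25/34, 1) → index 7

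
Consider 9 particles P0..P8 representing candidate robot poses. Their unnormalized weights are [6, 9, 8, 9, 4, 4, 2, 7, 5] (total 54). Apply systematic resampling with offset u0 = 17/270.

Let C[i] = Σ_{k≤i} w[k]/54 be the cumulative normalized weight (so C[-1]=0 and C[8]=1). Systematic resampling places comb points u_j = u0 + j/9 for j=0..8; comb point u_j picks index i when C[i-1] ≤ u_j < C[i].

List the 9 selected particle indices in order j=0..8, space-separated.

0 1 2 2 3 4 5 7 8

C = [1/9, 5/18, 23/54, 16/27, 2/3, 20/27, 7/9, 49/54, 1]
j=0: u_0=17/270 ∈ [0, 1/9) → index 0
j=1: u_1=47/270 ∈ [1/9, 5/18) → index 1
j=2: u_2=77/270 ∈ [5/18, 23/54) → index 2
j=3: u_3=107/270 ∈ [5/18, 23/54) → index 2
j=4: u_4=137/270 ∈ [23/54, 16/27) → index 3
j=5: u_5=167/270 ∈ [16/27, 2/3) → index 4
j=6: u_6=197/270 ∈ [2/3, 20/27) → index 5
j=7: u_7=227/270 ∈ [7/9, 49/54) → index 7
j=8: u_8=257/270 ∈ [49/54, 1) → index 8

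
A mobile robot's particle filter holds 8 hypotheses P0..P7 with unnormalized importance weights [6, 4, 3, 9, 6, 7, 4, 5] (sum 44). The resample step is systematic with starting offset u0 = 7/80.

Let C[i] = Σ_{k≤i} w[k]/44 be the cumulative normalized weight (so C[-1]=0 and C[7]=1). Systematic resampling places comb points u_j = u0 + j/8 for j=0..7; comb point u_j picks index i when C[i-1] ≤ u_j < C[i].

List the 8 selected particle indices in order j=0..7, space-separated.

0 1 3 3 4 5 6 7

C = [3/22, 5/22, 13/44, 1/2, 7/11, 35/44, 39/44, 1]
j=0: u_0=7/80 ∈ [0, 3/22) → index 0
j=1: u_1=17/80 ∈ [3/22, 5/22) → index 1
j=2: u_2=27/80 ∈ [13/44, 1/2) → index 3
j=3: u_3=37/80 ∈ [13/44, 1/2) → index 3
j=4: u_4=47/80 ∈ [1/2, 7/11) → index 4
j=5: u_5=57/80 ∈ [7/11, 35/44) → index 5
j=6: u_6=67/80 ∈ [35/44, 39/44) → index 6
j=7: u_7=77/80 ∈ [39/44, 1) → index 7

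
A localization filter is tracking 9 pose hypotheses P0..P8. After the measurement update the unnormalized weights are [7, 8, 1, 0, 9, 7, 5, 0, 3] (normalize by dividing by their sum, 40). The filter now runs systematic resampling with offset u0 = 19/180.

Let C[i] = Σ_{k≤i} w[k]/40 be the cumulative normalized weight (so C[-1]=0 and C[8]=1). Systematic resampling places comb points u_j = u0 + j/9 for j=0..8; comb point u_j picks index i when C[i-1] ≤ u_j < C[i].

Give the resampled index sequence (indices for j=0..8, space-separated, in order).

C = [7/40, 3/8, 2/5, 2/5, 5/8, 4/5, 37/40, 37/40, 1]
j=0: u_0=19/180 ∈ [0, 7/40) → index 0
j=1: u_1=13/60 ∈ [7/40, 3/8) → index 1
j=2: u_2=59/180 ∈ [7/40, 3/8) → index 1
j=3: u_3=79/180 ∈ [2/5, 5/8) → index 4
j=4: u_4=11/20 ∈ [2/5, 5/8) → index 4
j=5: u_5=119/180 ∈ [5/8, 4/5) → index 5
j=6: u_6=139/180 ∈ [5/8, 4/5) → index 5
j=7: u_7=53/60 ∈ [4/5, 37/40) → index 6
j=8: u_8=179/180 ∈ [37/40, 1) → index 8

0 1 1 4 4 5 5 6 8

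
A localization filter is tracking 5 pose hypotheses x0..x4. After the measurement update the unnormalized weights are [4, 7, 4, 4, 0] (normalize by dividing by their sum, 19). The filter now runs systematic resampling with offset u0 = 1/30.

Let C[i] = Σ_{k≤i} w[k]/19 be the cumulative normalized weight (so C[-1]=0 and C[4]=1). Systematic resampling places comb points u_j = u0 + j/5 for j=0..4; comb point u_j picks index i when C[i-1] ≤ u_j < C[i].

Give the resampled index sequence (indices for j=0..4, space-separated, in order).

C = [4/19, 11/19, 15/19, 1, 1]
j=0: u_0=1/30 ∈ [0, 4/19) → index 0
j=1: u_1=7/30 ∈ [4/19, 11/19) → index 1
j=2: u_2=13/30 ∈ [4/19, 11/19) → index 1
j=3: u_3=19/30 ∈ [11/19, 15/19) → index 2
j=4: u_4=5/6 ∈ [15/19, 1) → index 3

0 1 1 2 3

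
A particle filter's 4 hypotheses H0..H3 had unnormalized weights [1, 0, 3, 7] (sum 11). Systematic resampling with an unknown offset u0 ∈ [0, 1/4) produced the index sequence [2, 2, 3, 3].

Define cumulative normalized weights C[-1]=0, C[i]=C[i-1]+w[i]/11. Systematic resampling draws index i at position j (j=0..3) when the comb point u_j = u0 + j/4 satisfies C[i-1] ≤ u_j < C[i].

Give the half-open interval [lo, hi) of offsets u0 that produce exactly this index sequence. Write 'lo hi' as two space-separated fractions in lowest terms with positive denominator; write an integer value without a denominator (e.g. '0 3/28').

C = [1/11, 1/11, 4/11, 1]
j=0 picked index 2: u0 ∈ [1/11, 4/11)
j=1 picked index 2: u0 ∈ [-7/44, 5/44)
j=2 picked index 3: u0 ∈ [-3/22, 1/2)
j=3 picked index 3: u0 ∈ [-17/44, 1/4)
intersection: [1/11, 5/44)

1/11 5/44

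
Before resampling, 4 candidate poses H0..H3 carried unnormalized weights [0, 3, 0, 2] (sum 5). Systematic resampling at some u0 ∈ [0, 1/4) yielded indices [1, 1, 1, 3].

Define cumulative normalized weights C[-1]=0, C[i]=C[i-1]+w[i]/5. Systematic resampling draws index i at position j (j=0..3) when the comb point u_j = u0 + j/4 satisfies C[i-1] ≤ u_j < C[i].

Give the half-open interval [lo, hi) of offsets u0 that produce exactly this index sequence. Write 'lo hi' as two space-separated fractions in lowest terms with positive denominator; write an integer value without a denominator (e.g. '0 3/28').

0 1/10

C = [0, 3/5, 3/5, 1]
j=0 picked index 1: u0 ∈ [0, 3/5)
j=1 picked index 1: u0 ∈ [-1/4, 7/20)
j=2 picked index 1: u0 ∈ [-1/2, 1/10)
j=3 picked index 3: u0 ∈ [-3/20, 1/4)
intersection: [0, 1/10)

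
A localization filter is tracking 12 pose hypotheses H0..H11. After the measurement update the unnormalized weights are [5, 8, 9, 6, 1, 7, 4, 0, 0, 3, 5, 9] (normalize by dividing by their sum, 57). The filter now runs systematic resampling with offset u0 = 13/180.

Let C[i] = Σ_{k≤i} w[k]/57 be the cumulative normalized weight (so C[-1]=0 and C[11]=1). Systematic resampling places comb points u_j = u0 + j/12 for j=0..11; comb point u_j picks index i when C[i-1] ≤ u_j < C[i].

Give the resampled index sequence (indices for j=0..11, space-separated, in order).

C = [5/57, 13/57, 22/57, 28/57, 29/57, 12/19, 40/57, 40/57, 40/57, 43/57, 16/19, 1]
j=0: u_0=13/180 ∈ [0, 5/57) → index 0
j=1: u_1=7/45 ∈ [5/57, 13/57) → index 1
j=2: u_2=43/180 ∈ [13/57, 22/57) → index 2
j=3: u_3=29/90 ∈ [13/57, 22/57) → index 2
j=4: u_4=73/180 ∈ [22/57, 28/57) → index 3
j=5: u_5=22/45 ∈ [22/57, 28/57) → index 3
j=6: u_6=103/180 ∈ [29/57, 12/19) → index 5
j=7: u_7=59/90 ∈ [12/19, 40/57) → index 6
j=8: u_8=133/180 ∈ [40/57, 43/57) → index 9
j=9: u_9=37/45 ∈ [43/57, 16/19) → index 10
j=10: u_10=163/180 ∈ [16/19, 1) → index 11
j=11: u_11=89/90 ∈ [16/19, 1) → index 11

0 1 2 2 3 3 5 6 9 10 11 11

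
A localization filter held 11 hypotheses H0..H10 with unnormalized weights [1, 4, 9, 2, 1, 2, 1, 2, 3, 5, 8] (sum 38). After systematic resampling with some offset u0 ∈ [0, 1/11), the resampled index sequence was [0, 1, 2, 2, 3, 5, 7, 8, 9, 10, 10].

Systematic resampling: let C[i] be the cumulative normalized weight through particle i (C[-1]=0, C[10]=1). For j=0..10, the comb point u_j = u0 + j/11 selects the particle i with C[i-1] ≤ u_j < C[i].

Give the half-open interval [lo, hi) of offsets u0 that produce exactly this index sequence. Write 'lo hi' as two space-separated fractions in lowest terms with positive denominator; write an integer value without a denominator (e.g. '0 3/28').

1/209 9/418

C = [1/38, 5/38, 7/19, 8/19, 17/38, 1/2, 10/19, 11/19, 25/38, 15/19, 1]
j=0 picked index 0: u0 ∈ [0, 1/38)
j=1 picked index 1: u0 ∈ [-27/418, 17/418)
j=2 picked index 2: u0 ∈ [-21/418, 39/209)
j=3 picked index 2: u0 ∈ [-59/418, 20/209)
j=4 picked index 3: u0 ∈ [1/209, 12/209)
j=5 picked index 5: u0 ∈ [-3/418, 1/22)
j=6 picked index 7: u0 ∈ [-4/209, 7/209)
j=7 picked index 8: u0 ∈ [-12/209, 9/418)
j=8 picked index 9: u0 ∈ [-29/418, 13/209)
j=9 picked index 10: u0 ∈ [-6/209, 2/11)
j=10 picked index 10: u0 ∈ [-25/209, 1/11)
intersection: [1/209, 9/418)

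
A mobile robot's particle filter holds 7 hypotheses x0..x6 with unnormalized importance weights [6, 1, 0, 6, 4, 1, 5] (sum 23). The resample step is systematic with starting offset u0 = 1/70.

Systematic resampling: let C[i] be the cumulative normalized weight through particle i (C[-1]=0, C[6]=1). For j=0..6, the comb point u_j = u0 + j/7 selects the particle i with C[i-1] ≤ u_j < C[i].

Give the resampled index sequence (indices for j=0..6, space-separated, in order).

C = [6/23, 7/23, 7/23, 13/23, 17/23, 18/23, 1]
j=0: u_0=1/70 ∈ [0, 6/23) → index 0
j=1: u_1=11/70 ∈ [0, 6/23) → index 0
j=2: u_2=3/10 ∈ [6/23, 7/23) → index 1
j=3: u_3=31/70 ∈ [7/23, 13/23) → index 3
j=4: u_4=41/70 ∈ [13/23, 17/23) → index 4
j=5: u_5=51/70 ∈ [13/23, 17/23) → index 4
j=6: u_6=61/70 ∈ [18/23, 1) → index 6

0 0 1 3 4 4 6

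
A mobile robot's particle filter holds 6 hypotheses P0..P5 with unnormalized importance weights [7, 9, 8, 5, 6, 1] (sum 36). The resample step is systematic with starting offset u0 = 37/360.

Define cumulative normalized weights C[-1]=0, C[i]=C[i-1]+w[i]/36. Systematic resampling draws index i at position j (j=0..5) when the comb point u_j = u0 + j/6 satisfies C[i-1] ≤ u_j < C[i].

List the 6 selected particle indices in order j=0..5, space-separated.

C = [7/36, 4/9, 2/3, 29/36, 35/36, 1]
j=0: u_0=37/360 ∈ [0, 7/36) → index 0
j=1: u_1=97/360 ∈ [7/36, 4/9) → index 1
j=2: u_2=157/360 ∈ [7/36, 4/9) → index 1
j=3: u_3=217/360 ∈ [4/9, 2/3) → index 2
j=4: u_4=277/360 ∈ [2/3, 29/36) → index 3
j=5: u_5=337/360 ∈ [29/36, 35/36) → index 4

0 1 1 2 3 4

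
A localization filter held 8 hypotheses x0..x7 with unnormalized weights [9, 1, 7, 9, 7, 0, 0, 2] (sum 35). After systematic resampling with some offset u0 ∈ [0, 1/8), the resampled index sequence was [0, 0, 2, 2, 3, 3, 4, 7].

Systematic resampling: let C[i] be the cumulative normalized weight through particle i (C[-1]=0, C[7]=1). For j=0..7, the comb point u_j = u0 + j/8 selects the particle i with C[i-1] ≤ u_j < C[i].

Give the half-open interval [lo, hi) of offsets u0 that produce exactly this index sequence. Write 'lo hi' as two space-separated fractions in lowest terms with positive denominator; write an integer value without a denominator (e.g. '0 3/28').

19/280 31/280

C = [9/35, 2/7, 17/35, 26/35, 33/35, 33/35, 33/35, 1]
j=0 picked index 0: u0 ∈ [0, 9/35)
j=1 picked index 0: u0 ∈ [-1/8, 37/280)
j=2 picked index 2: u0 ∈ [1/28, 33/140)
j=3 picked index 2: u0 ∈ [-5/56, 31/280)
j=4 picked index 3: u0 ∈ [-1/70, 17/70)
j=5 picked index 3: u0 ∈ [-39/280, 33/280)
j=6 picked index 4: u0 ∈ [-1/140, 27/140)
j=7 picked index 7: u0 ∈ [19/280, 1/8)
intersection: [19/280, 31/280)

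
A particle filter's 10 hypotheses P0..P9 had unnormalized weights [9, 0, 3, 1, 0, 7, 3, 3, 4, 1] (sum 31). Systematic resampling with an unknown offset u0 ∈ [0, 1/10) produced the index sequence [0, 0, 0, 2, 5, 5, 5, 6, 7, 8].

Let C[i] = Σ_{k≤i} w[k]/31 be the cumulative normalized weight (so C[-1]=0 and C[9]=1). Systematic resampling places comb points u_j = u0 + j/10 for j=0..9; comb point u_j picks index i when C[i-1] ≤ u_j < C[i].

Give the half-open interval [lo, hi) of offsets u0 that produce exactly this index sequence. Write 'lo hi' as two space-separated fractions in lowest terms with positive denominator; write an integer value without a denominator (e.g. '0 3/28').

C = [9/31, 9/31, 12/31, 13/31, 13/31, 20/31, 23/31, 26/31, 30/31, 1]
j=0 picked index 0: u0 ∈ [0, 9/31)
j=1 picked index 0: u0 ∈ [-1/10, 59/310)
j=2 picked index 0: u0 ∈ [-1/5, 14/155)
j=3 picked index 2: u0 ∈ [-3/310, 27/310)
j=4 picked index 5: u0 ∈ [3/155, 38/155)
j=5 picked index 5: u0 ∈ [-5/62, 9/62)
j=6 picked index 5: u0 ∈ [-28/155, 7/155)
j=7 picked index 6: u0 ∈ [-17/310, 13/310)
j=8 picked index 7: u0 ∈ [-9/155, 6/155)
j=9 picked index 8: u0 ∈ [-19/310, 21/310)
intersection: [3/155, 6/155)

3/155 6/155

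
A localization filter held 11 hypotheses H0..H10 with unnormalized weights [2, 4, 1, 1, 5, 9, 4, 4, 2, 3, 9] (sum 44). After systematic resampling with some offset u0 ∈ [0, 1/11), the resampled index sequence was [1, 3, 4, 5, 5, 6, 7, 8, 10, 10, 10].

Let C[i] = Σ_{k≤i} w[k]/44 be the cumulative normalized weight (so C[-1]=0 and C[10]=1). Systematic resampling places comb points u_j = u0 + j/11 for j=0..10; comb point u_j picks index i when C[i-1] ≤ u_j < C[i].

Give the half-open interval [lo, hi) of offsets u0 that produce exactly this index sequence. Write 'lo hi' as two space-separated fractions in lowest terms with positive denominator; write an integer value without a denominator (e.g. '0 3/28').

3/44 1/11

C = [1/22, 3/22, 7/44, 2/11, 13/44, 1/2, 13/22, 15/22, 8/11, 35/44, 1]
j=0 picked index 1: u0 ∈ [1/22, 3/22)
j=1 picked index 3: u0 ∈ [3/44, 1/11)
j=2 picked index 4: u0 ∈ [0, 5/44)
j=3 picked index 5: u0 ∈ [1/44, 5/22)
j=4 picked index 5: u0 ∈ [-3/44, 3/22)
j=5 picked index 6: u0 ∈ [1/22, 3/22)
j=6 picked index 7: u0 ∈ [1/22, 3/22)
j=7 picked index 8: u0 ∈ [1/22, 1/11)
j=8 picked index 10: u0 ∈ [3/44, 3/11)
j=9 picked index 10: u0 ∈ [-1/44, 2/11)
j=10 picked index 10: u0 ∈ [-5/44, 1/11)
intersection: [3/44, 1/11)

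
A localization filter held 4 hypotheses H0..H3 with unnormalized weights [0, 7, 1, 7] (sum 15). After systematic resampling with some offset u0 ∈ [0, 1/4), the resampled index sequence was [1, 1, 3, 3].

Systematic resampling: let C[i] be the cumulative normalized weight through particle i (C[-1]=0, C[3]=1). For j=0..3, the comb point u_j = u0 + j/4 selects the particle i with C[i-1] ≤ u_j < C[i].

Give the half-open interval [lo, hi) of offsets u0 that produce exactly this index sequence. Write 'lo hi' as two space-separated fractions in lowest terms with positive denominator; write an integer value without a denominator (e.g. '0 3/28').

1/30 13/60

C = [0, 7/15, 8/15, 1]
j=0 picked index 1: u0 ∈ [0, 7/15)
j=1 picked index 1: u0 ∈ [-1/4, 13/60)
j=2 picked index 3: u0 ∈ [1/30, 1/2)
j=3 picked index 3: u0 ∈ [-13/60, 1/4)
intersection: [1/30, 13/60)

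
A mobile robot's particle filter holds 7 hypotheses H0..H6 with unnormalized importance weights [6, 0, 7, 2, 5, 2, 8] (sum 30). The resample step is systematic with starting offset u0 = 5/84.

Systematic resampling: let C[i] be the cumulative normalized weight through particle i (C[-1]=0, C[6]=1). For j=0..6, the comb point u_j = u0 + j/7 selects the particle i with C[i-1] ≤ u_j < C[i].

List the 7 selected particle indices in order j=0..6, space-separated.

0 2 2 3 4 6 6

C = [1/5, 1/5, 13/30, 1/2, 2/3, 11/15, 1]
j=0: u_0=5/84 ∈ [0, 1/5) → index 0
j=1: u_1=17/84 ∈ [1/5, 13/30) → index 2
j=2: u_2=29/84 ∈ [1/5, 13/30) → index 2
j=3: u_3=41/84 ∈ [13/30, 1/2) → index 3
j=4: u_4=53/84 ∈ [1/2, 2/3) → index 4
j=5: u_5=65/84 ∈ [11/15, 1) → index 6
j=6: u_6=11/12 ∈ [11/15, 1) → index 6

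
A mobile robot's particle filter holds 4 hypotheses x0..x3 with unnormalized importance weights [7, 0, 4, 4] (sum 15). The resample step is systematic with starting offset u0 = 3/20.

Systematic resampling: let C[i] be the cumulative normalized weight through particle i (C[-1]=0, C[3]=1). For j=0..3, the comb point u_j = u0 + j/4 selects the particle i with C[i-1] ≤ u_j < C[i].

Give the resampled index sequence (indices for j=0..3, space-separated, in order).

C = [7/15, 7/15, 11/15, 1]
j=0: u_0=3/20 ∈ [0, 7/15) → index 0
j=1: u_1=2/5 ∈ [0, 7/15) → index 0
j=2: u_2=13/20 ∈ [7/15, 11/15) → index 2
j=3: u_3=9/10 ∈ [11/15, 1) → index 3

0 0 2 3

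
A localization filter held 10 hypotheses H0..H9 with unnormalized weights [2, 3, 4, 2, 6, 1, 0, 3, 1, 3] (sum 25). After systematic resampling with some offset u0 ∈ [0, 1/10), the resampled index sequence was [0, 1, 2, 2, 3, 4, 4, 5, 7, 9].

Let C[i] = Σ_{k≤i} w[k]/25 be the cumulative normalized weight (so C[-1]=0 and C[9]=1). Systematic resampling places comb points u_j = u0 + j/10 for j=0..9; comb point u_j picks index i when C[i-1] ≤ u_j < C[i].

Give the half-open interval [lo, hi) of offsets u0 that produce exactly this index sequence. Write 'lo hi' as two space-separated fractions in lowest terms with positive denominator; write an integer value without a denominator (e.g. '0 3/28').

0 1/50

C = [2/25, 1/5, 9/25, 11/25, 17/25, 18/25, 18/25, 21/25, 22/25, 1]
j=0 picked index 0: u0 ∈ [0, 2/25)
j=1 picked index 1: u0 ∈ [-1/50, 1/10)
j=2 picked index 2: u0 ∈ [0, 4/25)
j=3 picked index 2: u0 ∈ [-1/10, 3/50)
j=4 picked index 3: u0 ∈ [-1/25, 1/25)
j=5 picked index 4: u0 ∈ [-3/50, 9/50)
j=6 picked index 4: u0 ∈ [-4/25, 2/25)
j=7 picked index 5: u0 ∈ [-1/50, 1/50)
j=8 picked index 7: u0 ∈ [-2/25, 1/25)
j=9 picked index 9: u0 ∈ [-1/50, 1/10)
intersection: [0, 1/50)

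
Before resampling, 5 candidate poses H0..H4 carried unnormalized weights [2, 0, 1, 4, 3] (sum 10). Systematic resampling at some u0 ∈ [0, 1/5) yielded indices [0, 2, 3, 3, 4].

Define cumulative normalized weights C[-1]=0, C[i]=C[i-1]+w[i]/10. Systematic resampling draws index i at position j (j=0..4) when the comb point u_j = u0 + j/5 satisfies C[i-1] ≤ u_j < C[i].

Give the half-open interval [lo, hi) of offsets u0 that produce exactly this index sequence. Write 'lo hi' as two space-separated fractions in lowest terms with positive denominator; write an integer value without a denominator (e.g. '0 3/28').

0 1/10

C = [1/5, 1/5, 3/10, 7/10, 1]
j=0 picked index 0: u0 ∈ [0, 1/5)
j=1 picked index 2: u0 ∈ [0, 1/10)
j=2 picked index 3: u0 ∈ [-1/10, 3/10)
j=3 picked index 3: u0 ∈ [-3/10, 1/10)
j=4 picked index 4: u0 ∈ [-1/10, 1/5)
intersection: [0, 1/10)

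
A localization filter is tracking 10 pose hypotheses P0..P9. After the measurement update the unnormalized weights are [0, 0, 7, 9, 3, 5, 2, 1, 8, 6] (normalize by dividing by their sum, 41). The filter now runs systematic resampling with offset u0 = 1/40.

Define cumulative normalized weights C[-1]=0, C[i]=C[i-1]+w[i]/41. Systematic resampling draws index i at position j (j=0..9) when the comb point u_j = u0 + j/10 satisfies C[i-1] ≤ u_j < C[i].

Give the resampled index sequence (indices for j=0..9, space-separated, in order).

C = [0, 0, 7/41, 16/41, 19/41, 24/41, 26/41, 27/41, 35/41, 1]
j=0: u_0=1/40 ∈ [0, 7/41) → index 2
j=1: u_1=1/8 ∈ [0, 7/41) → index 2
j=2: u_2=9/40 ∈ [7/41, 16/41) → index 3
j=3: u_3=13/40 ∈ [7/41, 16/41) → index 3
j=4: u_4=17/40 ∈ [16/41, 19/41) → index 4
j=5: u_5=21/40 ∈ [19/41, 24/41) → index 5
j=6: u_6=5/8 ∈ [24/41, 26/41) → index 6
j=7: u_7=29/40 ∈ [27/41, 35/41) → index 8
j=8: u_8=33/40 ∈ [27/41, 35/41) → index 8
j=9: u_9=37/40 ∈ [35/41, 1) → index 9

2 2 3 3 4 5 6 8 8 9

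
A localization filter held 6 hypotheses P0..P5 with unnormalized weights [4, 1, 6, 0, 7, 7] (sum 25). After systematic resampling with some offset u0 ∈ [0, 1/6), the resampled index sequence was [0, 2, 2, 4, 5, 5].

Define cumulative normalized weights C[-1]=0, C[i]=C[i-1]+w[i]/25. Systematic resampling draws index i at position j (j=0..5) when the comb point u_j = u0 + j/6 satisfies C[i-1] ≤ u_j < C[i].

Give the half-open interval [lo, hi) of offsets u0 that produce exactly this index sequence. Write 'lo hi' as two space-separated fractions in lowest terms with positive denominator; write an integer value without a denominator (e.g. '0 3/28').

4/75 8/75

C = [4/25, 1/5, 11/25, 11/25, 18/25, 1]
j=0 picked index 0: u0 ∈ [0, 4/25)
j=1 picked index 2: u0 ∈ [1/30, 41/150)
j=2 picked index 2: u0 ∈ [-2/15, 8/75)
j=3 picked index 4: u0 ∈ [-3/50, 11/50)
j=4 picked index 5: u0 ∈ [4/75, 1/3)
j=5 picked index 5: u0 ∈ [-17/150, 1/6)
intersection: [4/75, 8/75)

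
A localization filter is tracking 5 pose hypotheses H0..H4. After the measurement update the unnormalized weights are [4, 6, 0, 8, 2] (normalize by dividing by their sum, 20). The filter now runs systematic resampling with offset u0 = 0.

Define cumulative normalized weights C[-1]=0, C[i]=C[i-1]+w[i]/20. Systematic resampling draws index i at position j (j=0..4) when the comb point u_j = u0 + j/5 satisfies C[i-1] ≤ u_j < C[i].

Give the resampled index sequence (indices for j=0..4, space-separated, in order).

C = [1/5, 1/2, 1/2, 9/10, 1]
j=0: u_0=0 ∈ [0, 1/5) → index 0
j=1: u_1=1/5 ∈ [1/5, 1/2) → index 1
j=2: u_2=2/5 ∈ [1/5, 1/2) → index 1
j=3: u_3=3/5 ∈ [1/2, 9/10) → index 3
j=4: u_4=4/5 ∈ [1/2, 9/10) → index 3

0 1 1 3 3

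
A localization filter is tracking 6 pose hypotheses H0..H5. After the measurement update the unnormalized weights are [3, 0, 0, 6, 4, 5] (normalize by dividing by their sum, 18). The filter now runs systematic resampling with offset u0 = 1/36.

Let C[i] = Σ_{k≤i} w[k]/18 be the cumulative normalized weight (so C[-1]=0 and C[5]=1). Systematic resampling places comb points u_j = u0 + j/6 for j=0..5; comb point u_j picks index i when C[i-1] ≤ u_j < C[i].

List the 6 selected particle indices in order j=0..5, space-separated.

0 3 3 4 4 5

C = [1/6, 1/6, 1/6, 1/2, 13/18, 1]
j=0: u_0=1/36 ∈ [0, 1/6) → index 0
j=1: u_1=7/36 ∈ [1/6, 1/2) → index 3
j=2: u_2=13/36 ∈ [1/6, 1/2) → index 3
j=3: u_3=19/36 ∈ [1/2, 13/18) → index 4
j=4: u_4=25/36 ∈ [1/2, 13/18) → index 4
j=5: u_5=31/36 ∈ [13/18, 1) → index 5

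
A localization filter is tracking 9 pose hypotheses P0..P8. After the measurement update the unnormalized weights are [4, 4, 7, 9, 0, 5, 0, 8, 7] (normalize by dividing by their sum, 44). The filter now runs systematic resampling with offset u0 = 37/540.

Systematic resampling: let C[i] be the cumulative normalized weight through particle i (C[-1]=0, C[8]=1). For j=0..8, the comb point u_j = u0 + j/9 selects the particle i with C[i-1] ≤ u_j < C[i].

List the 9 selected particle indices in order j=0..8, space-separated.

0 1 2 3 3 5 7 8 8

C = [1/11, 2/11, 15/44, 6/11, 6/11, 29/44, 29/44, 37/44, 1]
j=0: u_0=37/540 ∈ [0, 1/11) → index 0
j=1: u_1=97/540 ∈ [1/11, 2/11) → index 1
j=2: u_2=157/540 ∈ [2/11, 15/44) → index 2
j=3: u_3=217/540 ∈ [15/44, 6/11) → index 3
j=4: u_4=277/540 ∈ [15/44, 6/11) → index 3
j=5: u_5=337/540 ∈ [6/11, 29/44) → index 5
j=6: u_6=397/540 ∈ [29/44, 37/44) → index 7
j=7: u_7=457/540 ∈ [37/44, 1) → index 8
j=8: u_8=517/540 ∈ [37/44, 1) → index 8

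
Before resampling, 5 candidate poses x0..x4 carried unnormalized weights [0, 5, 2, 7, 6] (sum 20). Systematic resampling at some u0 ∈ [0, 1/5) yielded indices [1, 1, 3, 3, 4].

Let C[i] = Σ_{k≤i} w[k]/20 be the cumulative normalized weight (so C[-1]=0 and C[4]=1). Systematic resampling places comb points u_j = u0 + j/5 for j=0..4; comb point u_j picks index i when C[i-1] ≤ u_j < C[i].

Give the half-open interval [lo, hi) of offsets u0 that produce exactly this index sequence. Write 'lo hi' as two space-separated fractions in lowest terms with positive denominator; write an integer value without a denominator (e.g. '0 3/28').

C = [0, 1/4, 7/20, 7/10, 1]
j=0 picked index 1: u0 ∈ [0, 1/4)
j=1 picked index 1: u0 ∈ [-1/5, 1/20)
j=2 picked index 3: u0 ∈ [-1/20, 3/10)
j=3 picked index 3: u0 ∈ [-1/4, 1/10)
j=4 picked index 4: u0 ∈ [-1/10, 1/5)
intersection: [0, 1/20)

0 1/20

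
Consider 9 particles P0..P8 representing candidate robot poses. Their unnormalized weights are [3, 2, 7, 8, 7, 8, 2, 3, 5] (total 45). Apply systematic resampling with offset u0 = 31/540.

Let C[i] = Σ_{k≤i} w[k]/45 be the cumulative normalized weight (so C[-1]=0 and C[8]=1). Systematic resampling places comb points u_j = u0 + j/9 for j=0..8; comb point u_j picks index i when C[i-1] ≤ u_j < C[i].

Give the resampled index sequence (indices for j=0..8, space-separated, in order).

C = [1/15, 1/9, 4/15, 4/9, 3/5, 7/9, 37/45, 8/9, 1]
j=0: u_0=31/540 ∈ [0, 1/15) → index 0
j=1: u_1=91/540 ∈ [1/9, 4/15) → index 2
j=2: u_2=151/540 ∈ [4/15, 4/9) → index 3
j=3: u_3=211/540 ∈ [4/15, 4/9) → index 3
j=4: u_4=271/540 ∈ [4/9, 3/5) → index 4
j=5: u_5=331/540 ∈ [3/5, 7/9) → index 5
j=6: u_6=391/540 ∈ [3/5, 7/9) → index 5
j=7: u_7=451/540 ∈ [37/45, 8/9) → index 7
j=8: u_8=511/540 ∈ [8/9, 1) → index 8

0 2 3 3 4 5 5 7 8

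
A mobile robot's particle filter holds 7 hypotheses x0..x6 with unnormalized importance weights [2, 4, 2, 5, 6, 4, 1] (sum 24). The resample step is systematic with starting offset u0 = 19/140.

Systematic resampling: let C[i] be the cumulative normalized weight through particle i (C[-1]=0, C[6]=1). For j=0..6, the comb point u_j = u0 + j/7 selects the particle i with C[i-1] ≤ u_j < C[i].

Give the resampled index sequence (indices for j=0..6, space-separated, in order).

1 2 3 4 4 5 6

C = [1/12, 1/4, 1/3, 13/24, 19/24, 23/24, 1]
j=0: u_0=19/140 ∈ [1/12, 1/4) → index 1
j=1: u_1=39/140 ∈ [1/4, 1/3) → index 2
j=2: u_2=59/140 ∈ [1/3, 13/24) → index 3
j=3: u_3=79/140 ∈ [13/24, 19/24) → index 4
j=4: u_4=99/140 ∈ [13/24, 19/24) → index 4
j=5: u_5=17/20 ∈ [19/24, 23/24) → index 5
j=6: u_6=139/140 ∈ [23/24, 1) → index 6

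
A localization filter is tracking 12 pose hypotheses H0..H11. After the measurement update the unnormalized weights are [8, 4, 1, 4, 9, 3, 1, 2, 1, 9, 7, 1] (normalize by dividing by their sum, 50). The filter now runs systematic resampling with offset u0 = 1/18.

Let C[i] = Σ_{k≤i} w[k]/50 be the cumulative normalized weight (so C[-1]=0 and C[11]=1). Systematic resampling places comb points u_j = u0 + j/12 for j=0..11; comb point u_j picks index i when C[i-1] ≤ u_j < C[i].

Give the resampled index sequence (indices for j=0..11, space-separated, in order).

C = [4/25, 6/25, 13/50, 17/50, 13/25, 29/50, 3/5, 16/25, 33/50, 21/25, 49/50, 1]
j=0: u_0=1/18 ∈ [0, 4/25) → index 0
j=1: u_1=5/36 ∈ [0, 4/25) → index 0
j=2: u_2=2/9 ∈ [4/25, 6/25) → index 1
j=3: u_3=11/36 ∈ [13/50, 17/50) → index 3
j=4: u_4=7/18 ∈ [17/50, 13/25) → index 4
j=5: u_5=17/36 ∈ [17/50, 13/25) → index 4
j=6: u_6=5/9 ∈ [13/25, 29/50) → index 5
j=7: u_7=23/36 ∈ [3/5, 16/25) → index 7
j=8: u_8=13/18 ∈ [33/50, 21/25) → index 9
j=9: u_9=29/36 ∈ [33/50, 21/25) → index 9
j=10: u_10=8/9 ∈ [21/25, 49/50) → index 10
j=11: u_11=35/36 ∈ [21/25, 49/50) → index 10

0 0 1 3 4 4 5 7 9 9 10 10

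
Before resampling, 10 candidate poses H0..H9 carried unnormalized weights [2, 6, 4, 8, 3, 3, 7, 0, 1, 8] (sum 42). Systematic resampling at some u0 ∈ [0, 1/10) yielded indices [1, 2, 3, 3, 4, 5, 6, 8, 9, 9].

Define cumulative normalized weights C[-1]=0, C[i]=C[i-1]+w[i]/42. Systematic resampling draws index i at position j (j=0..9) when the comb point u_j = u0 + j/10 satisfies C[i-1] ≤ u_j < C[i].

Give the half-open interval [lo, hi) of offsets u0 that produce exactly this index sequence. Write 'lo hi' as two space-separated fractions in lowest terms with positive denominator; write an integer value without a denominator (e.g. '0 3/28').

19/210 1/10

C = [1/21, 4/21, 2/7, 10/21, 23/42, 13/21, 11/14, 11/14, 17/21, 1]
j=0 picked index 1: u0 ∈ [1/21, 4/21)
j=1 picked index 2: u0 ∈ [19/210, 13/70)
j=2 picked index 3: u0 ∈ [3/35, 29/105)
j=3 picked index 3: u0 ∈ [-1/70, 37/210)
j=4 picked index 4: u0 ∈ [8/105, 31/210)
j=5 picked index 5: u0 ∈ [1/21, 5/42)
j=6 picked index 6: u0 ∈ [2/105, 13/70)
j=7 picked index 8: u0 ∈ [3/35, 23/210)
j=8 picked index 9: u0 ∈ [1/105, 1/5)
j=9 picked index 9: u0 ∈ [-19/210, 1/10)
intersection: [19/210, 1/10)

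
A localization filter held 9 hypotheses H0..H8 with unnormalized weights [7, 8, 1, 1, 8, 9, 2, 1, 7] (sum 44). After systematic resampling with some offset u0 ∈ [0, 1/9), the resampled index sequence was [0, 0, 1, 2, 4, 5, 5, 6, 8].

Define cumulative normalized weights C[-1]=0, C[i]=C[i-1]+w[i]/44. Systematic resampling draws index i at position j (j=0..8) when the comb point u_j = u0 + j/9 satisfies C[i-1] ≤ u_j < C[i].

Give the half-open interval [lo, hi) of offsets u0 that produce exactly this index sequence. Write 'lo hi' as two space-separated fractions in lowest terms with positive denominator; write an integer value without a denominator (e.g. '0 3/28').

C = [7/44, 15/44, 4/11, 17/44, 25/44, 17/22, 9/11, 37/44, 1]
j=0 picked index 0: u0 ∈ [0, 7/44)
j=1 picked index 0: u0 ∈ [-1/9, 19/396)
j=2 picked index 1: u0 ∈ [-25/396, 47/396)
j=3 picked index 2: u0 ∈ [1/132, 1/33)
j=4 picked index 4: u0 ∈ [-23/396, 49/396)
j=5 picked index 5: u0 ∈ [5/396, 43/198)
j=6 picked index 5: u0 ∈ [-13/132, 7/66)
j=7 picked index 6: u0 ∈ [-1/198, 4/99)
j=8 picked index 8: u0 ∈ [-19/396, 1/9)
intersection: [5/396, 1/33)

5/396 1/33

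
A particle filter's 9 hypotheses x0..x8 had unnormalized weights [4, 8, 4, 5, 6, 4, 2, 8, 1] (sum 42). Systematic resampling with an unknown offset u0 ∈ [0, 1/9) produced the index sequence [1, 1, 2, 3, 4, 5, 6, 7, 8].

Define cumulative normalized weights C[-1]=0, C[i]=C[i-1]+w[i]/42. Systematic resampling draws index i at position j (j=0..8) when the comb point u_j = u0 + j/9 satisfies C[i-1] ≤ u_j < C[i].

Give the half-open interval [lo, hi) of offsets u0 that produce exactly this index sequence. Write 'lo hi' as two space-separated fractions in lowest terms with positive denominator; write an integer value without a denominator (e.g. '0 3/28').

2/21 1/9

C = [2/21, 2/7, 8/21, 1/2, 9/14, 31/42, 11/14, 41/42, 1]
j=0 picked index 1: u0 ∈ [2/21, 2/7)
j=1 picked index 1: u0 ∈ [-1/63, 11/63)
j=2 picked index 2: u0 ∈ [4/63, 10/63)
j=3 picked index 3: u0 ∈ [1/21, 1/6)
j=4 picked index 4: u0 ∈ [1/18, 25/126)
j=5 picked index 5: u0 ∈ [11/126, 23/126)
j=6 picked index 6: u0 ∈ [1/14, 5/42)
j=7 picked index 7: u0 ∈ [1/126, 25/126)
j=8 picked index 8: u0 ∈ [11/126, 1/9)
intersection: [2/21, 1/9)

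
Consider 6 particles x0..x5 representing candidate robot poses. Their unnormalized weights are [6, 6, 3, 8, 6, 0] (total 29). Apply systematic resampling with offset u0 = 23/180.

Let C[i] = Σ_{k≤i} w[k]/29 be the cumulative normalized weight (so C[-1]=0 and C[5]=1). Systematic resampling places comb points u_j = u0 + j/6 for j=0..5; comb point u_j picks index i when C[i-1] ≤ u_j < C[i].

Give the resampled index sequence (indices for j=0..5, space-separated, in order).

C = [6/29, 12/29, 15/29, 23/29, 1, 1]
j=0: u_0=23/180 ∈ [0, 6/29) → index 0
j=1: u_1=53/180 ∈ [6/29, 12/29) → index 1
j=2: u_2=83/180 ∈ [12/29, 15/29) → index 2
j=3: u_3=113/180 ∈ [15/29, 23/29) → index 3
j=4: u_4=143/180 ∈ [23/29, 1) → index 4
j=5: u_5=173/180 ∈ [23/29, 1) → index 4

0 1 2 3 4 4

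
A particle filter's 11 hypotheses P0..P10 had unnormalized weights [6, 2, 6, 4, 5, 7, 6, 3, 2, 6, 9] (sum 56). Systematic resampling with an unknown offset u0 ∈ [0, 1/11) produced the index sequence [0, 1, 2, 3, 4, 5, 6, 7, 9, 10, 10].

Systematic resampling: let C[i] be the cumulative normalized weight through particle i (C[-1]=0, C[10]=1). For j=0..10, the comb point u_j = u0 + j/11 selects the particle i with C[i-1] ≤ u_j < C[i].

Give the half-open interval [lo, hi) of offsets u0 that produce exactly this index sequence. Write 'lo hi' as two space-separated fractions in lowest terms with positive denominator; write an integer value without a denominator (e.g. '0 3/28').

C = [3/28, 1/7, 1/4, 9/28, 23/56, 15/28, 9/14, 39/56, 41/56, 47/56, 1]
j=0 picked index 0: u0 ∈ [0, 3/28)
j=1 picked index 1: u0 ∈ [5/308, 4/77)
j=2 picked index 2: u0 ∈ [-3/77, 3/44)
j=3 picked index 3: u0 ∈ [-1/44, 15/308)
j=4 picked index 4: u0 ∈ [-13/308, 29/616)
j=5 picked index 5: u0 ∈ [-27/616, 25/308)
j=6 picked index 6: u0 ∈ [-3/308, 15/154)
j=7 picked index 7: u0 ∈ [1/154, 37/616)
j=8 picked index 9: u0 ∈ [3/616, 69/616)
j=9 picked index 10: u0 ∈ [13/616, 2/11)
j=10 picked index 10: u0 ∈ [-43/616, 1/11)
intersection: [13/616, 29/616)

13/616 29/616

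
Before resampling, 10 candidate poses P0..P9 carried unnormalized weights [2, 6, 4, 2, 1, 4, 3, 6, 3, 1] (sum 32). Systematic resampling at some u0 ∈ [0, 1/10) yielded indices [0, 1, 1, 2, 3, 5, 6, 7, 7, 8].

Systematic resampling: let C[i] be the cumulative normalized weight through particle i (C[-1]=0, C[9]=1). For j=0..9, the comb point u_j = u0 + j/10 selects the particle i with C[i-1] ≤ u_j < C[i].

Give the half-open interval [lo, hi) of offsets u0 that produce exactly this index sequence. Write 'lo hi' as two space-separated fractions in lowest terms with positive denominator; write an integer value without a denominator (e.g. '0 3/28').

C = [1/16, 1/4, 3/8, 7/16, 15/32, 19/32, 11/16, 7/8, 31/32, 1]
j=0 picked index 0: u0 ∈ [0, 1/16)
j=1 picked index 1: u0 ∈ [-3/80, 3/20)
j=2 picked index 1: u0 ∈ [-11/80, 1/20)
j=3 picked index 2: u0 ∈ [-1/20, 3/40)
j=4 picked index 3: u0 ∈ [-1/40, 3/80)
j=5 picked index 5: u0 ∈ [-1/32, 3/32)
j=6 picked index 6: u0 ∈ [-1/160, 7/80)
j=7 picked index 7: u0 ∈ [-1/80, 7/40)
j=8 picked index 7: u0 ∈ [-9/80, 3/40)
j=9 picked index 8: u0 ∈ [-1/40, 11/160)
intersection: [0, 3/80)

0 3/80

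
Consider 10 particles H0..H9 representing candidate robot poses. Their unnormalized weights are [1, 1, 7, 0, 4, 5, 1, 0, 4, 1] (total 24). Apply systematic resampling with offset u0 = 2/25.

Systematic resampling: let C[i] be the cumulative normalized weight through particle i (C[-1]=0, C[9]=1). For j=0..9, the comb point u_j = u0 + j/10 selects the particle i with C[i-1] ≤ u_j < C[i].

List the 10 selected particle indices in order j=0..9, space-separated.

1 2 2 4 4 5 5 6 8 9

C = [1/24, 1/12, 3/8, 3/8, 13/24, 3/4, 19/24, 19/24, 23/24, 1]
j=0: u_0=2/25 ∈ [1/24, 1/12) → index 1
j=1: u_1=9/50 ∈ [1/12, 3/8) → index 2
j=2: u_2=7/25 ∈ [1/12, 3/8) → index 2
j=3: u_3=19/50 ∈ [3/8, 13/24) → index 4
j=4: u_4=12/25 ∈ [3/8, 13/24) → index 4
j=5: u_5=29/50 ∈ [13/24, 3/4) → index 5
j=6: u_6=17/25 ∈ [13/24, 3/4) → index 5
j=7: u_7=39/50 ∈ [3/4, 19/24) → index 6
j=8: u_8=22/25 ∈ [19/24, 23/24) → index 8
j=9: u_9=49/50 ∈ [23/24, 1) → index 9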